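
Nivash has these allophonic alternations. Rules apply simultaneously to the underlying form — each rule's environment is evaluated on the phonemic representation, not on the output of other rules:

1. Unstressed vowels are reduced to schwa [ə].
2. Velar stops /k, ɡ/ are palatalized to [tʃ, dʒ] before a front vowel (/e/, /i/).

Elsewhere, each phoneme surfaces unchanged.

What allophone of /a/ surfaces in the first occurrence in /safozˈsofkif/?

/a/ meets the environment for rule 1 (in an unstressed syllable) → [ə].

[ə]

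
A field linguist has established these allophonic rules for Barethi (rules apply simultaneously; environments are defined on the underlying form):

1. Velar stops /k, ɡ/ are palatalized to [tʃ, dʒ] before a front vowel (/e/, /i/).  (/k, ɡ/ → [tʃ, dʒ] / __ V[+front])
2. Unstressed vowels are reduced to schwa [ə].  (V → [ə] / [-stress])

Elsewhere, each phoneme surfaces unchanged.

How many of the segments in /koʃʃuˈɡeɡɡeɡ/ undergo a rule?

Segments that undergo a rule: /o/ → [ə] (rule 2); /u/ → [ə] (rule 2); /ɡ/ → [dʒ] (rule 1); /ɡ/ → [dʒ] (rule 1); /e/ → [ə] (rule 2).
All other segments surface unchanged.

5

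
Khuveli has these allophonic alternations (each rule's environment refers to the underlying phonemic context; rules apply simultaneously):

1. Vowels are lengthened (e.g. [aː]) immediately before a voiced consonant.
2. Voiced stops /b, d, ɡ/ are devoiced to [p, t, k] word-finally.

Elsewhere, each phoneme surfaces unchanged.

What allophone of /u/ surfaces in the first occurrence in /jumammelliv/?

/u/ (between /j/ and /m/): before a voiced consonant, so rule 1 applies → [uː].

[uː]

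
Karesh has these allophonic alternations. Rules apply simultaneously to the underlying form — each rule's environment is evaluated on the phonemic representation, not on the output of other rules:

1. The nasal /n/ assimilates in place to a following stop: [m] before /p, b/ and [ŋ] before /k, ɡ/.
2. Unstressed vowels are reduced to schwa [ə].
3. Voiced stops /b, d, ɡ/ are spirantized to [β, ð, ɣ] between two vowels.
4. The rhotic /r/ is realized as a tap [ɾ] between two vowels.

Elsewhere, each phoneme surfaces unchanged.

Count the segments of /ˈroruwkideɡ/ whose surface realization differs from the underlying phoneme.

Segments that undergo a rule: /r/ → [ɾ] (rule 4); /u/ → [ə] (rule 2); /i/ → [ə] (rule 2); /d/ → [ð] (rule 3); /e/ → [ə] (rule 2).
All other segments surface unchanged.

5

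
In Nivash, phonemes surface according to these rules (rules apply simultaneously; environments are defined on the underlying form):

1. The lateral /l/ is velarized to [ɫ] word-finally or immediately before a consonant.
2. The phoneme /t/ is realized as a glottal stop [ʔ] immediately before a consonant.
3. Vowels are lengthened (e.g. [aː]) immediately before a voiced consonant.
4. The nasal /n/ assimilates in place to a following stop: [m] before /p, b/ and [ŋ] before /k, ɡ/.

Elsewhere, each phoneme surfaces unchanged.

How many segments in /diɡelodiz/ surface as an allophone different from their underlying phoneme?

Segments that undergo a rule: /i/ → [iː] (rule 3); /e/ → [eː] (rule 3); /o/ → [oː] (rule 3); /i/ → [iː] (rule 3).
All other segments surface unchanged.

4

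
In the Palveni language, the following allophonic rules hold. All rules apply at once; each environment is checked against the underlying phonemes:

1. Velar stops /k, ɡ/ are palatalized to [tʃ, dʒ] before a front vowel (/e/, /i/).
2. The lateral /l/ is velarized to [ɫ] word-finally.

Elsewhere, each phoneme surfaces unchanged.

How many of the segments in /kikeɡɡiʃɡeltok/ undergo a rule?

4

Segments that undergo a rule: /k/ → [tʃ] (rule 1); /k/ → [tʃ] (rule 1); /ɡ/ → [dʒ] (rule 1); /ɡ/ → [dʒ] (rule 1).
All other segments surface unchanged.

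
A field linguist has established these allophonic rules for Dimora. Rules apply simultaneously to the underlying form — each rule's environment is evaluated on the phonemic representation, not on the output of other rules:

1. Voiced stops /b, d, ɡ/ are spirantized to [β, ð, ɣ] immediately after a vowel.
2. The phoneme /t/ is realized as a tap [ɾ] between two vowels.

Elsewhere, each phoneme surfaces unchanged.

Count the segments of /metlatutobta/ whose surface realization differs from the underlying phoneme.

Segments that undergo a rule: /t/ → [ɾ] (rule 2); /t/ → [ɾ] (rule 2); /b/ → [β] (rule 1).
All other segments surface unchanged.

3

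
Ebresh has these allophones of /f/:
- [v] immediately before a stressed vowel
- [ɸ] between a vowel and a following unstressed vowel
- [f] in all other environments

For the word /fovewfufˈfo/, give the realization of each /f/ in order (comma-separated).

Occurrence 1 (position 1): no conditioning environment matches → elsewhere allophone [f].
Occurrence 2 (position 6): no conditioning environment matches → elsewhere allophone [f].
Occurrence 3 (position 8): no conditioning environment matches → elsewhere allophone [f].
Occurrence 4 (position 9): immediately before a stressed vowel → [v].

[f], [f], [f], [v]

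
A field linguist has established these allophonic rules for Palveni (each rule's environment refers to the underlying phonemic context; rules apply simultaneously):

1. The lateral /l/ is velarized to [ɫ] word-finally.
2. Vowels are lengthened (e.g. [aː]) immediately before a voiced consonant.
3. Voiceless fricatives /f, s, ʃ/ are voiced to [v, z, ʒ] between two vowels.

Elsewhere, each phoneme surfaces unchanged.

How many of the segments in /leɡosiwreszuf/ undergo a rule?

Segments that undergo a rule: /e/ → [eː] (rule 2); /s/ → [z] (rule 3); /i/ → [iː] (rule 2).
All other segments surface unchanged.

3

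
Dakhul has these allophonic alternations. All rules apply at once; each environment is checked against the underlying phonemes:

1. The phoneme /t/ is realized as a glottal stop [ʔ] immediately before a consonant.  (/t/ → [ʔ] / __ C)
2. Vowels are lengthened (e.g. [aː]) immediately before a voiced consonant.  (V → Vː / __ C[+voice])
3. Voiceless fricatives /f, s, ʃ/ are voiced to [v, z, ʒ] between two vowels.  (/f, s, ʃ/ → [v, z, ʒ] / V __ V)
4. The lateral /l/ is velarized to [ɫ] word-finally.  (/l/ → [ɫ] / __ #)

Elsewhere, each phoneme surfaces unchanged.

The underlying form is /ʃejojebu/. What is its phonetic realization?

/ʃ/ — word-initial; rule 3 does not apply here → [ʃ].
/e/ meets the environment for rule 2 (before a voiced consonant) → [eː].
/o/ (between /j/ and /j/): before a voiced consonant, so rule 2 applies → [oː].
/e/ (between /j/ and /b/): before a voiced consonant, so rule 2 applies → [eː].
/u/ (word-final) fails the environment for rule 2, so it stays [u].

[ʃeːjoːjeːbu]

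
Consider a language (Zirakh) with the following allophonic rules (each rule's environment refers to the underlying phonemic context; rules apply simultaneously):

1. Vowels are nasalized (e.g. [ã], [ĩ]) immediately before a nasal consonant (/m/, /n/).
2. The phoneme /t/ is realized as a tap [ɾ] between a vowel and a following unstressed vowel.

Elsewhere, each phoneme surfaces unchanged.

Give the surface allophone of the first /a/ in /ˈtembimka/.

[a]

/a/ (word-final) fails the environment for rule 1, so it stays [a].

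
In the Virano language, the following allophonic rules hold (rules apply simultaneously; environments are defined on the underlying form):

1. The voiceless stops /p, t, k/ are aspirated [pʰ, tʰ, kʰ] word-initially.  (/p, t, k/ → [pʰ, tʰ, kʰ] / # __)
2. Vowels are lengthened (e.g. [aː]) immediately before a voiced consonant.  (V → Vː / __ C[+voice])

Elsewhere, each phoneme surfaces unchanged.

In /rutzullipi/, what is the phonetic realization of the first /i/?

[i]

/i/ (between /l/ and /p/): rule 2 targets it, but not before a voiced consonant → unchanged [i].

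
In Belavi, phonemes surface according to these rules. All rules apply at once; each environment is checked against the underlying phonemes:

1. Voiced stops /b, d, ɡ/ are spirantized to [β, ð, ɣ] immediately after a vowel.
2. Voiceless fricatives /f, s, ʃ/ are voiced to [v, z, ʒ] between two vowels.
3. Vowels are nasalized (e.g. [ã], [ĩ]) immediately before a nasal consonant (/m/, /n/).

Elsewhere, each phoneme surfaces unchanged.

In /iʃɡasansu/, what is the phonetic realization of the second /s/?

/s/ (between /n/ and /u/): rule 2 targets it, but not between two vowels → unchanged [s].

[s]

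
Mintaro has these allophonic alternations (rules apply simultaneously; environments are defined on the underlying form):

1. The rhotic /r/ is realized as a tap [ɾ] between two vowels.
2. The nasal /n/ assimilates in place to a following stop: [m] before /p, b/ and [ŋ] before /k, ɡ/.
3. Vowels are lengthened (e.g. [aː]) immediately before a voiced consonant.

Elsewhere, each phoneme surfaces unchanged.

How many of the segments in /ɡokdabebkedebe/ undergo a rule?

4

Segments that undergo a rule: /a/ → [aː] (rule 3); /e/ → [eː] (rule 3); /e/ → [eː] (rule 3); /e/ → [eː] (rule 3).
All other segments surface unchanged.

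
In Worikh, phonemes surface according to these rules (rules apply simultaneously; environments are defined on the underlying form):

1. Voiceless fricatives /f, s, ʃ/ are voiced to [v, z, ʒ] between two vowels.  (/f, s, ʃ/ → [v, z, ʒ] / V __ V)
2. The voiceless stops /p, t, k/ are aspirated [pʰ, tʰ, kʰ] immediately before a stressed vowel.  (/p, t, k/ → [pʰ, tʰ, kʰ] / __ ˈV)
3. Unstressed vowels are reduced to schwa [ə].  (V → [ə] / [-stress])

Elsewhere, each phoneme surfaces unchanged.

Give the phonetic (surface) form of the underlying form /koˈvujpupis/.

[kəˈvujpəpəs]

/k/ (word-initial) fails the environment for rule 2, so it stays [k].
/o/ meets the environment for rule 3 (in an unstressed syllable) → [ə].
/v/ (between /o/ and /u/) is unaffected → [v].
/u/ (between /v/ and /j/) fails the environment for rule 3, so it stays [u].
/j/ (between /u/ and /p/) is unaffected → [j].
/p/ (between /j/ and /u/): rule 2 targets it, but not immediately before a stressed vowel → unchanged [p].
/u/ (between /p/ and /p/): in an unstressed syllable, so rule 3 applies → [ə].
/p/ (between /u/ and /i/) is in the target of rule 2 but the environment (immediately before a stressed vowel) is not met → [p].
/i/ (between /p/ and /s/) occurs in an unstressed syllable → [ə] by rule 3.
/s/ (word-final) fails the environment for rule 1, so it stays [s].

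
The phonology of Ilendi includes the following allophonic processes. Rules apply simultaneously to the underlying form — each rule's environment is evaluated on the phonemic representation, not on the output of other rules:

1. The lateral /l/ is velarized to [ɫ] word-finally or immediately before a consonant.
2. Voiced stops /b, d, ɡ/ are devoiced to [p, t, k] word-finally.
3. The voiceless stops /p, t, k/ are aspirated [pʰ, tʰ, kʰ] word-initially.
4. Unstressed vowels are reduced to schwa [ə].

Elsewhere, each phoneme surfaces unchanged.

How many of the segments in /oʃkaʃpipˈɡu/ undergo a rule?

Segments that undergo a rule: /o/ → [ə] (rule 4); /a/ → [ə] (rule 4); /i/ → [ə] (rule 4).
All other segments surface unchanged.

3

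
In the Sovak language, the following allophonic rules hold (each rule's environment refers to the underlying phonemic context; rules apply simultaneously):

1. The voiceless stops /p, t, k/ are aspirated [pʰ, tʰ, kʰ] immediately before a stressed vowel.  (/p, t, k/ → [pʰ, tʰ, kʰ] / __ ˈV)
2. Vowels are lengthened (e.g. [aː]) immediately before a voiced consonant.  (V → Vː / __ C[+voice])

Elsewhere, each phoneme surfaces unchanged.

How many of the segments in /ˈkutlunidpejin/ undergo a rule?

Segments that undergo a rule: /k/ → [kʰ] (rule 1); /u/ → [uː] (rule 2); /i/ → [iː] (rule 2); /e/ → [eː] (rule 2); /i/ → [iː] (rule 2).
All other segments surface unchanged.

5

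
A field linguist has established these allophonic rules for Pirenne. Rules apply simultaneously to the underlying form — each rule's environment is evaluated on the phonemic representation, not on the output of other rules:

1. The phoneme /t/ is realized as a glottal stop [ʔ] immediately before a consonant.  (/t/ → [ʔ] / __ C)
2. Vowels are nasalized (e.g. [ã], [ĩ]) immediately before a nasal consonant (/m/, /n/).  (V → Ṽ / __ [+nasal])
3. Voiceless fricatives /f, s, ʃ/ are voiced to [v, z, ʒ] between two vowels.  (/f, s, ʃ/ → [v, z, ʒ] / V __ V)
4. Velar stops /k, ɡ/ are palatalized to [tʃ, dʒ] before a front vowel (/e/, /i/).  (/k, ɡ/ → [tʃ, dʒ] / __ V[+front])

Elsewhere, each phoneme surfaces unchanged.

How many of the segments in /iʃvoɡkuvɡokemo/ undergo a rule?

Segments that undergo a rule: /k/ → [tʃ] (rule 4); /e/ → [ẽ] (rule 2).
All other segments surface unchanged.

2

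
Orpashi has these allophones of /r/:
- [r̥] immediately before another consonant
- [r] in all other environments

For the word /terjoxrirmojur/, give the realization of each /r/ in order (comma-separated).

[r̥], [r], [r̥], [r]

Occurrence 1 (position 3): immediately before another consonant → [r̥].
Occurrence 2 (position 7): no conditioning environment matches → elsewhere allophone [r].
Occurrence 3 (position 9): immediately before another consonant → [r̥].
Occurrence 4 (position 14): no conditioning environment matches → elsewhere allophone [r].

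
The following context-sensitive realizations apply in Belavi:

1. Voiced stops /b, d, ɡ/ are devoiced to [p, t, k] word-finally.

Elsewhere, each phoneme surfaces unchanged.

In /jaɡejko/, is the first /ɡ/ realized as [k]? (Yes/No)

No

/ɡ/ (between /a/ and /e/): rule 1 targets it, but not word-finally → unchanged [ɡ].
The actual realization is [ɡ], not [k].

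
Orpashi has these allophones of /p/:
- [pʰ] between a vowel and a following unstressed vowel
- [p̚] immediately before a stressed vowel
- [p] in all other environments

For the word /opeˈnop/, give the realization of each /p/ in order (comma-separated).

[pʰ], [p]

Occurrence 1 (position 2): between a vowel and a following unstressed vowel → [pʰ].
Occurrence 2 (position 6): no conditioning environment matches → elsewhere allophone [p].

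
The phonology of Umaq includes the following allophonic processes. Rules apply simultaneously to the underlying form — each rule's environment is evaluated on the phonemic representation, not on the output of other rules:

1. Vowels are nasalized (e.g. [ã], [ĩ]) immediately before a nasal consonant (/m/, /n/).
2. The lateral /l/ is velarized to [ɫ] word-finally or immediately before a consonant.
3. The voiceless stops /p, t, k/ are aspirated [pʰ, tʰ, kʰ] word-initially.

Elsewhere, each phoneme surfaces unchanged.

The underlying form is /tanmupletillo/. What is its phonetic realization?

[tʰãnmupletiɫlo]

/t/ — word-initial, word-initially — surfaces as [tʰ] (rule 3).
/a/ (between /t/ and /n/): before a nasal consonant, so rule 1 applies → [ã].
/n/ stays [n].
/m/ (between /n/ and /u/): no rule targets it → [m].
/u/ (between /m/ and /p/) is in the target of rule 1 but the environment (before a nasal consonant) is not met → [u].
/p/ (between /u/ and /l/) fails the environment for rule 3, so it stays [p].
/l/ (between /p/ and /e/) fails the environment for rule 2, so it stays [l].
/e/ (between /l/ and /t/) fails the environment for rule 1, so it stays [e].
/t/ — between /e/ and /i/; rule 3 does not apply here → [t].
/i/ (between /t/ and /l/) fails the environment for rule 1, so it stays [i].
/l/ (between /i/ and /l/) occurs word-finally or immediately before a consonant → [ɫ] by rule 2.
/l/ (between /l/ and /o/) fails the environment for rule 2, so it stays [l].
/o/ (word-final): rule 1 targets it, but not before a nasal consonant → unchanged [o].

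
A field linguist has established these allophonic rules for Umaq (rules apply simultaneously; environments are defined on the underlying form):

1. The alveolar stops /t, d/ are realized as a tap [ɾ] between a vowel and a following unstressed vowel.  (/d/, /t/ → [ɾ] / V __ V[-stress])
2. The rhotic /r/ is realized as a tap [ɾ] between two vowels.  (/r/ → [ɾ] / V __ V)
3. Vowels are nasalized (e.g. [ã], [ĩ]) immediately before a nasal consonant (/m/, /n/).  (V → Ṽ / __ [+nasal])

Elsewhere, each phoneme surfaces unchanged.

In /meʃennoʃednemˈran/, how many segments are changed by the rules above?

Segments that undergo a rule: /e/ → [ẽ] (rule 3); /e/ → [ẽ] (rule 3); /a/ → [ã] (rule 3).
All other segments surface unchanged.

3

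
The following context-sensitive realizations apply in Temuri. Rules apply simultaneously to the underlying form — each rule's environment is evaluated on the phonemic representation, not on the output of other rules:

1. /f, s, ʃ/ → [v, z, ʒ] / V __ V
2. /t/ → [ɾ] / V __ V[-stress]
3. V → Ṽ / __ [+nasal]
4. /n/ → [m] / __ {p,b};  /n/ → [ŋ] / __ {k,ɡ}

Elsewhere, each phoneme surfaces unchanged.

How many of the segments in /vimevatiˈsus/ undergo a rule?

Segments that undergo a rule: /i/ → [ĩ] (rule 3); /t/ → [ɾ] (rule 2); /s/ → [z] (rule 1).
All other segments surface unchanged.

3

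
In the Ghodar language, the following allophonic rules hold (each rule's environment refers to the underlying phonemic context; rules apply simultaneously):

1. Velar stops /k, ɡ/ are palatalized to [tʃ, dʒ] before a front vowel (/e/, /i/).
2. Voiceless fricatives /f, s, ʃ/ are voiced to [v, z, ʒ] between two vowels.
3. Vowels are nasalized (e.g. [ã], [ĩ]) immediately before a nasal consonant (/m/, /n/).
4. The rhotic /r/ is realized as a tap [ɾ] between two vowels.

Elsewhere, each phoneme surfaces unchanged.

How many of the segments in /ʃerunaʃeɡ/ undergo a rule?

Segments that undergo a rule: /r/ → [ɾ] (rule 4); /u/ → [ũ] (rule 3); /ʃ/ → [ʒ] (rule 2).
All other segments surface unchanged.

3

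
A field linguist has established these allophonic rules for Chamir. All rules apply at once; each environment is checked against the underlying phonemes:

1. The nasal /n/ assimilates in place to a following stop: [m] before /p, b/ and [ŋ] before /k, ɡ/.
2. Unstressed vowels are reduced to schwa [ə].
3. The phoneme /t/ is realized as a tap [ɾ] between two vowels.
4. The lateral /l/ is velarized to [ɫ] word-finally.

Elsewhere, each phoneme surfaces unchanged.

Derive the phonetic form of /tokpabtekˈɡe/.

/t/ — word-initial; rule 3 does not apply here → [t].
/o/ (between /t/ and /k/): in an unstressed syllable, so rule 2 applies → [ə].
/k/ (between /o/ and /p/) is unaffected → [k].
/p/ (between /k/ and /a/): no rule targets it → [p].
/a/ — between /p/ and /b/, in an unstressed syllable — surfaces as [ə] (rule 2).
/b/ — not in any rule's target class → [b].
/t/ (between /b/ and /e/): rule 3 targets it, but not between two vowels → unchanged [t].
/e/ (between /t/ and /k/): in an unstressed syllable, so rule 2 applies → [ə].
/k/ (between /e/ and /ɡ/): no rule targets it → [k].
/ɡ/ stays [ɡ].
/e/ (word-final): rule 2 targets it, but not in an unstressed syllable → unchanged [e].

[təkpəbtəkˈɡe]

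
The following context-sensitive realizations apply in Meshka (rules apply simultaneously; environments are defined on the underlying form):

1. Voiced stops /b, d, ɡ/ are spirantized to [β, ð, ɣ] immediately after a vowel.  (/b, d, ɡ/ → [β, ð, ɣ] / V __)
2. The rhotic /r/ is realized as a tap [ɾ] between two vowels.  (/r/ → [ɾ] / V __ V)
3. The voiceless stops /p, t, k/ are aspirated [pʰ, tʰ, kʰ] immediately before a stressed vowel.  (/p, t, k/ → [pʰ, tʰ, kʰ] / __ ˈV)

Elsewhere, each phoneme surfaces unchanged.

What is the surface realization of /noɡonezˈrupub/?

/n/ stays [n].
/o/ (between /n/ and /ɡ/) is unaffected → [o].
/ɡ/ — between /o/ and /o/, immediately after a vowel — surfaces as [ɣ] (rule 1).
/o/ — not in any rule's target class → [o].
/n/ (between /o/ and /e/): no rule targets it → [n].
/e/ (between /n/ and /z/) is unaffected → [e].
/z/ stays [z].
/r/ (between /z/ and /u/) fails the environment for rule 2, so it stays [r].
/u/ — not in any rule's target class → [u].
/p/ (between /u/ and /u/): rule 3 targets it, but not immediately before a stressed vowel → unchanged [p].
/u/ (between /p/ and /b/): no rule targets it → [u].
/b/ (word-final) occurs immediately after a vowel → [β] by rule 1.

[noɣonezˈrupuβ]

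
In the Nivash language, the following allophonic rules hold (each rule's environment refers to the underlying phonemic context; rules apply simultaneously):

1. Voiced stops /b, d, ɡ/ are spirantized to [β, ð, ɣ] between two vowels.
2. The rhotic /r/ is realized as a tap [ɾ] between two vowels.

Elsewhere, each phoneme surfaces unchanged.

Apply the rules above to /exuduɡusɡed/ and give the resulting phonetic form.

[exuðuɣusɡed]

/d/ — between /u/ and /u/, between two vowels — surfaces as [ð] (rule 1).
/ɡ/ (between /u/ and /u/): between two vowels, so rule 1 applies → [ɣ].
/ɡ/ (between /s/ and /e/) is in the target of rule 1 but the environment (between two vowels) is not met → [ɡ].
/d/ (word-final) fails the environment for rule 1, so it stays [d].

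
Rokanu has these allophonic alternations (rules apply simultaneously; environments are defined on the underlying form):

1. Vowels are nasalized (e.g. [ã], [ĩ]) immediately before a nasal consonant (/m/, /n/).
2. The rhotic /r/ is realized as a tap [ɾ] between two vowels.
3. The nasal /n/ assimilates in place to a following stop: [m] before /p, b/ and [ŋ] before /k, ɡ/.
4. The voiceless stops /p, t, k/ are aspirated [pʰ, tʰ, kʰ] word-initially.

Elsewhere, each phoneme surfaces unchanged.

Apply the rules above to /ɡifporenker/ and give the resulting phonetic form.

/i/ (between /ɡ/ and /f/) fails the environment for rule 1, so it stays [i].
/p/ (between /f/ and /o/): rule 4 targets it, but not word-initially → unchanged [p].
/o/ (between /p/ and /r/) fails the environment for rule 1, so it stays [o].
/r/ meets the environment for rule 2 (between two vowels) → [ɾ].
/e/ meets the environment for rule 1 (before a nasal consonant) → [ẽ].
/n/ (between /e/ and /k/) occurs before a labial or velar stop → [ŋ] by rule 3.
/k/ (between /n/ and /e/) fails the environment for rule 4, so it stays [k].
/e/ (between /k/ and /r/) fails the environment for rule 1, so it stays [e].
/r/ (word-final): rule 2 targets it, but not between two vowels → unchanged [r].

[ɡifpoɾẽŋker]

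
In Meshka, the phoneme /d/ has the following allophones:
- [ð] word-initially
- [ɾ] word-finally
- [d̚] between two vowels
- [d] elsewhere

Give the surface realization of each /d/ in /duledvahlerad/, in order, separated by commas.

[ð], [d], [ɾ]

Occurrence 1 (position 1): word-initially → [ð].
Occurrence 2 (position 5): no conditioning environment matches → elsewhere allophone [d].
Occurrence 3 (position 13): word-finally → [ɾ].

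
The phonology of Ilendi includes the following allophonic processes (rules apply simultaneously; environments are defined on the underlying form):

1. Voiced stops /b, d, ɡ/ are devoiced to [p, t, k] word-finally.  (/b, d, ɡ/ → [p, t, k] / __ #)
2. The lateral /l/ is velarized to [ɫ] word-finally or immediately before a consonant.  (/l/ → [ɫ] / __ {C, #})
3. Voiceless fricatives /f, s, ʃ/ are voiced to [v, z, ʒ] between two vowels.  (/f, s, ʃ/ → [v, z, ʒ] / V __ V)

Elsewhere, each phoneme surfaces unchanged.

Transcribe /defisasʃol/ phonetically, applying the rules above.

[devizasʃoɫ]

/d/ — word-initial; rule 1 does not apply here → [d].
/e/ — not in any rule's target class → [e].
/f/ — between /e/ and /i/, between two vowels — surfaces as [v] (rule 3).
/i/ — not in any rule's target class → [i].
/s/ meets the environment for rule 3 (between two vowels) → [z].
/a/ (between /s/ and /s/) is unaffected → [a].
/s/ — between /a/ and /ʃ/; rule 3 does not apply here → [s].
/ʃ/ (between /s/ and /o/) is in the target of rule 3 but the environment (between two vowels) is not met → [ʃ].
/o/ stays [o].
Rule 2 applies to /l/ (word-final: word-finally or immediately before a consonant) → [ɫ].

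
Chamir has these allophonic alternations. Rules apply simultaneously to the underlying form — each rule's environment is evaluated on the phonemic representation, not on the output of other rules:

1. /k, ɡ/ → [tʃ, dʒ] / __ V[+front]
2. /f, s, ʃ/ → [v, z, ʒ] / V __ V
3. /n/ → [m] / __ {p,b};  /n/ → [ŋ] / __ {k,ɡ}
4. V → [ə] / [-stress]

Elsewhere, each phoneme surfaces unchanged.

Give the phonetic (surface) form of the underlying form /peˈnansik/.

[pəˈnansək]

/e/ — between /p/ and /n/, in an unstressed syllable — surfaces as [ə] (rule 4).
/n/ (between /e/ and /a/): rule 3 targets it, but not before a labial or velar stop → unchanged [n].
/a/ (between /n/ and /n/): rule 4 targets it, but not in an unstressed syllable → unchanged [a].
/n/ (between /a/ and /s/) is in the target of rule 3 but the environment (before a labial or velar stop) is not met → [n].
/s/ (between /n/ and /i/) fails the environment for rule 2, so it stays [s].
/i/ — between /s/ and /k/, in an unstressed syllable — surfaces as [ə] (rule 4).
/k/ (word-final) fails the environment for rule 1, so it stays [k].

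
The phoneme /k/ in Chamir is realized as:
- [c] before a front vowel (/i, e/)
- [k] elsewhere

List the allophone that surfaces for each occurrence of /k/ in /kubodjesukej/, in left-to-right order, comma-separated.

Occurrence 1 (position 1): no conditioning environment matches → elsewhere allophone [k].
Occurrence 2 (position 10): before a front vowel → [c].

[k], [c]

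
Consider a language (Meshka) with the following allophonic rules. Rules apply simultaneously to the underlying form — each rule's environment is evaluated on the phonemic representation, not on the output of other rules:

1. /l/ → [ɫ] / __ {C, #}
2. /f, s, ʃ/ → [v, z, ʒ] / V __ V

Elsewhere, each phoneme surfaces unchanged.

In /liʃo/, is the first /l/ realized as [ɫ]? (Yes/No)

No

/l/ — word-initial; rule 1 does not apply here → [l].
The actual realization is [l], not [ɫ].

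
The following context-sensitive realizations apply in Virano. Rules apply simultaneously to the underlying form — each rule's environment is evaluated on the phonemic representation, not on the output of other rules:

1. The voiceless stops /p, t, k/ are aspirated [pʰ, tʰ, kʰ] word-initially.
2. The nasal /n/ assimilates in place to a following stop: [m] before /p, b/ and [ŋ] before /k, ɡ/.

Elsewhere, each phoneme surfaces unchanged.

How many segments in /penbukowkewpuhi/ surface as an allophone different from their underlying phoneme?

Segments that undergo a rule: /p/ → [pʰ] (rule 1); /n/ → [m] (rule 2).
All other segments surface unchanged.

2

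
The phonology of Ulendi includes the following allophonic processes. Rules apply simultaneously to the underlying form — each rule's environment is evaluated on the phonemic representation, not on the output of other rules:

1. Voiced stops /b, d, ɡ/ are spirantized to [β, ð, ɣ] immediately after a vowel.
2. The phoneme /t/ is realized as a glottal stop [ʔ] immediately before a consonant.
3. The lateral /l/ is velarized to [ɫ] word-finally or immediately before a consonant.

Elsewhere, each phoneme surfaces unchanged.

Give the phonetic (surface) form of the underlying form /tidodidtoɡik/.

/t/ (word-initial) is in the target of rule 2 but the environment (immediately before a consonant) is not met → [t].
/i/ (between /t/ and /d/) is unaffected → [i].
/d/ (between /i/ and /o/) occurs immediately after a vowel → [ð] by rule 1.
/o/ stays [o].
/d/ (between /o/ and /i/): immediately after a vowel, so rule 1 applies → [ð].
/i/ (between /d/ and /d/): no rule targets it → [i].
Rule 1 applies to /d/ (between /i/ and /t/: immediately after a vowel) → [ð].
/t/ (between /d/ and /o/): rule 2 targets it, but not immediately before a consonant → unchanged [t].
/o/ stays [o].
/ɡ/ meets the environment for rule 1 (immediately after a vowel) → [ɣ].
/i/ (between /ɡ/ and /k/) is unaffected → [i].
/k/ stays [k].

[tiðoðiðtoɣik]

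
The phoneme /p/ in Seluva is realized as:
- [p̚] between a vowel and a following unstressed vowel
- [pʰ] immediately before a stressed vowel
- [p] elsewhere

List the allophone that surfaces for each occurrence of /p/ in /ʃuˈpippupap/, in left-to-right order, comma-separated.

Occurrence 1 (position 3): immediately before a stressed vowel → [pʰ].
Occurrence 2 (position 5): no conditioning environment matches → elsewhere allophone [p].
Occurrence 3 (position 6): no conditioning environment matches → elsewhere allophone [p].
Occurrence 4 (position 8): between a vowel and a following unstressed vowel → [p̚].
Occurrence 5 (position 10): no conditioning environment matches → elsewhere allophone [p].

[pʰ], [p], [p], [p̚], [p]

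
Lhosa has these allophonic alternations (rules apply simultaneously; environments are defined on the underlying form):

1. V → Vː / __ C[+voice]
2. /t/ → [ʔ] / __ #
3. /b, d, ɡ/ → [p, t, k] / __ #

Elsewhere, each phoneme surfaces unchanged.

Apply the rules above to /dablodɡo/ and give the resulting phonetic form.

[daːbloːdɡo]

/d/ — word-initial; rule 3 does not apply here → [d].
Rule 1 applies to /a/ (between /d/ and /b/: before a voiced consonant) → [aː].
/b/ — between /a/ and /l/; rule 3 does not apply here → [b].
/l/ (between /b/ and /o/): no rule targets it → [l].
/o/ — between /l/ and /d/, before a voiced consonant — surfaces as [oː] (rule 1).
/d/ (between /o/ and /ɡ/) is in the target of rule 3 but the environment (word-finally) is not met → [d].
/ɡ/ (between /d/ and /o/) is in the target of rule 3 but the environment (word-finally) is not met → [ɡ].
/o/ (word-final): rule 1 targets it, but not before a voiced consonant → unchanged [o].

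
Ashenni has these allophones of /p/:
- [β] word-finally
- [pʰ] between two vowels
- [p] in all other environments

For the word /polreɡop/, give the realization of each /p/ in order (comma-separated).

Occurrence 1 (position 1): no conditioning environment matches → elsewhere allophone [p].
Occurrence 2 (position 8): word-finally → [β].

[p], [β]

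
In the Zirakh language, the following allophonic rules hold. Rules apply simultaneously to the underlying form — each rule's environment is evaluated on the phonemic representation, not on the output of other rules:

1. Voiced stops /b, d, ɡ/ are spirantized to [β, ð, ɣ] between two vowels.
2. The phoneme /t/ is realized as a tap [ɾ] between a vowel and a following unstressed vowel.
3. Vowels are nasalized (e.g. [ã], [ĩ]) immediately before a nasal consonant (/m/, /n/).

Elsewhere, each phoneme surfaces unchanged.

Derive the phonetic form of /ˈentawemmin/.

[ˈẽntawẽmmĩn]

/e/ (word-initial) occurs before a nasal consonant → [ẽ] by rule 3.
/n/ stays [n].
/t/ (between /n/ and /a/) fails the environment for rule 2, so it stays [t].
/a/ (between /t/ and /w/): rule 3 targets it, but not before a nasal consonant → unchanged [a].
/w/ (between /a/ and /e/): no rule targets it → [w].
Rule 3 applies to /e/ (between /w/ and /m/: before a nasal consonant) → [ẽ].
/m/ (between /e/ and /m/) is unaffected → [m].
/m/ (between /m/ and /i/): no rule targets it → [m].
/i/ — between /m/ and /n/, before a nasal consonant — surfaces as [ĩ] (rule 3).
/n/ (word-final) is unaffected → [n].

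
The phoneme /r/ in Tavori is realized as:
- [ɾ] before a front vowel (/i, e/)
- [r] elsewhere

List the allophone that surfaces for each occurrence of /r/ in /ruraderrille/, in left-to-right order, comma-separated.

[r], [r], [r], [ɾ]

Occurrence 1 (position 1): no conditioning environment matches → elsewhere allophone [r].
Occurrence 2 (position 3): no conditioning environment matches → elsewhere allophone [r].
Occurrence 3 (position 7): no conditioning environment matches → elsewhere allophone [r].
Occurrence 4 (position 8): before a front vowel (/i, e/) → [ɾ].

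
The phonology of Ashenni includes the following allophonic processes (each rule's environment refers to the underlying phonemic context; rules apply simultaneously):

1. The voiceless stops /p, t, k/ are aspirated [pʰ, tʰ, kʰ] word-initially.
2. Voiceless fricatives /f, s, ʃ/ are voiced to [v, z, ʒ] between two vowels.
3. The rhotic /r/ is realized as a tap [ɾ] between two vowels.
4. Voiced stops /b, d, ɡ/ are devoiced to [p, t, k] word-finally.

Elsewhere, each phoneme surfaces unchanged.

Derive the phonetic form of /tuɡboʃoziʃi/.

[tʰuɡboʒoziʒi]

/t/ meets the environment for rule 1 (word-initially) → [tʰ].
/ɡ/ (between /u/ and /b/): rule 4 targets it, but not word-finally → unchanged [ɡ].
/b/ (between /ɡ/ and /o/): rule 4 targets it, but not word-finally → unchanged [b].
/ʃ/ (between /o/ and /o/) occurs between two vowels → [ʒ] by rule 2.
/ʃ/ (between /i/ and /i/): between two vowels, so rule 2 applies → [ʒ].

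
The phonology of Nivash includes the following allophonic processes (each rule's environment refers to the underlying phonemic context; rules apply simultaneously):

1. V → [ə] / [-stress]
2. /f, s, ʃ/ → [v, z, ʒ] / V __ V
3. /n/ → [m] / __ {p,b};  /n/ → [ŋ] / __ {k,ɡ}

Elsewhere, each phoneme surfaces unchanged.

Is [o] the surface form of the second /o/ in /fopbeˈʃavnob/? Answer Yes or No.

Rule 1 applies to /o/ (between /n/ and /b/: in an unstressed syllable) → [ə].
The actual realization is [ə], not [o].

No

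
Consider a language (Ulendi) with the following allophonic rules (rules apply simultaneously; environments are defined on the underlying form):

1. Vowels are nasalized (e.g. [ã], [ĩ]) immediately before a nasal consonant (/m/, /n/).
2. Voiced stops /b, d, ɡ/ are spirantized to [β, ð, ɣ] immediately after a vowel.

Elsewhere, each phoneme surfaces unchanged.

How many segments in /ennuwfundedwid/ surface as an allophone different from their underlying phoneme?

4

Segments that undergo a rule: /e/ → [ẽ] (rule 1); /u/ → [ũ] (rule 1); /d/ → [ð] (rule 2); /d/ → [ð] (rule 2).
All other segments surface unchanged.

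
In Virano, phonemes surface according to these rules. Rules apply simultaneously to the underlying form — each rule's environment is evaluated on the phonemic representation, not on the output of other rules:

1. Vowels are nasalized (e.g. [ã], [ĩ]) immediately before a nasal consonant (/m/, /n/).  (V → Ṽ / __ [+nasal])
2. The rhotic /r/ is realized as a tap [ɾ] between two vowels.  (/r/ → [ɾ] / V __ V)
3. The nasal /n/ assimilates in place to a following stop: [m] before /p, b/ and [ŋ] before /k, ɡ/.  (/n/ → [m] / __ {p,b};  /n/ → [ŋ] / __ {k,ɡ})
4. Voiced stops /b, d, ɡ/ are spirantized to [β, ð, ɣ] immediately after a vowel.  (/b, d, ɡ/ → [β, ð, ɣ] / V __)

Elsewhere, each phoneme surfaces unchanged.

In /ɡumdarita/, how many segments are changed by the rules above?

2

Segments that undergo a rule: /u/ → [ũ] (rule 1); /r/ → [ɾ] (rule 2).
All other segments surface unchanged.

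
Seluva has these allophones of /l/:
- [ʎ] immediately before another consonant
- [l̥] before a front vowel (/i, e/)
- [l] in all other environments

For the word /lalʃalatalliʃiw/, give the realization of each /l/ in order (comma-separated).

Occurrence 1 (position 1): no conditioning environment matches → elsewhere allophone [l].
Occurrence 2 (position 3): immediately before another consonant → [ʎ].
Occurrence 3 (position 6): no conditioning environment matches → elsewhere allophone [l].
Occurrence 4 (position 10): immediately before another consonant → [ʎ].
Occurrence 5 (position 11): before a front vowel (/i, e/) → [l̥].

[l], [ʎ], [l], [ʎ], [l̥]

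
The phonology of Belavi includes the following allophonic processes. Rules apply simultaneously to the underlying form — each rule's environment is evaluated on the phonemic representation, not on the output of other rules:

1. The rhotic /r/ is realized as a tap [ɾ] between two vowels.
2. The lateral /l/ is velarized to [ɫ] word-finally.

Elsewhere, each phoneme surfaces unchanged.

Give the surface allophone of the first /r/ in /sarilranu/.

[ɾ]

/r/ meets the environment for rule 1 (between two vowels) → [ɾ].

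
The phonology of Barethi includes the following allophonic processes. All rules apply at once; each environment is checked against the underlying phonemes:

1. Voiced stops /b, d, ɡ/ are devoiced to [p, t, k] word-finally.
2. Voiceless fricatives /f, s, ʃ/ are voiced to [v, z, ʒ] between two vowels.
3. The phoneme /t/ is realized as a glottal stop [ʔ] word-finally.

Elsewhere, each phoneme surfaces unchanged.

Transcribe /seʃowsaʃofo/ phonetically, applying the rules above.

[seʒowsaʒovo]

/s/ (word-initial): rule 2 targets it, but not between two vowels → unchanged [s].
/ʃ/ (between /e/ and /o/) occurs between two vowels → [ʒ] by rule 2.
/s/ — between /w/ and /a/; rule 2 does not apply here → [s].
/ʃ/ (between /a/ and /o/): between two vowels, so rule 2 applies → [ʒ].
/f/ (between /o/ and /o/): between two vowels, so rule 2 applies → [v].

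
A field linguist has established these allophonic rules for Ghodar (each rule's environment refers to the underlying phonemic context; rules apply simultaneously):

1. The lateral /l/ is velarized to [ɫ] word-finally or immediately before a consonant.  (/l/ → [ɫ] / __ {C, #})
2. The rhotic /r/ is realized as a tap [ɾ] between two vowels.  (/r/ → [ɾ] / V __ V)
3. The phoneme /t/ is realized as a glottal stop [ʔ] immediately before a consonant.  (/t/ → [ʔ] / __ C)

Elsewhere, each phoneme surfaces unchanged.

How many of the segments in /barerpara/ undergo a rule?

Segments that undergo a rule: /r/ → [ɾ] (rule 2); /r/ → [ɾ] (rule 2).
All other segments surface unchanged.

2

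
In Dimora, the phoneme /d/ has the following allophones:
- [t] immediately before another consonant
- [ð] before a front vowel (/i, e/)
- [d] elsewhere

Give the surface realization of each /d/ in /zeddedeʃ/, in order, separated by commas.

[t], [ð], [ð]

Occurrence 1 (position 3): immediately before another consonant → [t].
Occurrence 2 (position 4): before a front vowel (/i, e/) → [ð].
Occurrence 3 (position 6): before a front vowel (/i, e/) → [ð].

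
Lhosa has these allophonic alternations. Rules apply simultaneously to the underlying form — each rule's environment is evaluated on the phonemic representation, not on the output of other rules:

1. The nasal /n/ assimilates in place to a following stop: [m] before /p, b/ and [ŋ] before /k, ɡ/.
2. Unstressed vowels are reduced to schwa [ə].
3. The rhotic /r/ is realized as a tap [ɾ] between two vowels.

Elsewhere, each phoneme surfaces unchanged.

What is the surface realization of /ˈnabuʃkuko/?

[ˈnabəʃkəkə]

/n/ (word-initial) fails the environment for rule 1, so it stays [n].
/a/ (between /n/ and /b/): rule 2 targets it, but not in an unstressed syllable → unchanged [a].
/b/ stays [b].
/u/ (between /b/ and /ʃ/) occurs in an unstressed syllable → [ə] by rule 2.
/ʃ/ stays [ʃ].
/k/ stays [k].
/u/ (between /k/ and /k/): in an unstressed syllable, so rule 2 applies → [ə].
/k/ stays [k].
/o/ meets the environment for rule 2 (in an unstressed syllable) → [ə].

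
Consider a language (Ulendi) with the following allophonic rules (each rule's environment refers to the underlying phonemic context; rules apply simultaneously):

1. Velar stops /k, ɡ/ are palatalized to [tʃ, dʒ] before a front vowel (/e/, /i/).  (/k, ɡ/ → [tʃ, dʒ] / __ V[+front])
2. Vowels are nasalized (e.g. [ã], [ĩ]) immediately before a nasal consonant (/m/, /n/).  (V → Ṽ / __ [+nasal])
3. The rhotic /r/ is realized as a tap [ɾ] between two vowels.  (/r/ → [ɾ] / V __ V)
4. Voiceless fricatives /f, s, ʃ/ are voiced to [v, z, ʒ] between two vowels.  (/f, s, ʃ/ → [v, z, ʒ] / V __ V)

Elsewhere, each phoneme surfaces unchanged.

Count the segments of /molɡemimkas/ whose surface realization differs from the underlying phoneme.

Segments that undergo a rule: /ɡ/ → [dʒ] (rule 1); /e/ → [ẽ] (rule 2); /i/ → [ĩ] (rule 2).
All other segments surface unchanged.

3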